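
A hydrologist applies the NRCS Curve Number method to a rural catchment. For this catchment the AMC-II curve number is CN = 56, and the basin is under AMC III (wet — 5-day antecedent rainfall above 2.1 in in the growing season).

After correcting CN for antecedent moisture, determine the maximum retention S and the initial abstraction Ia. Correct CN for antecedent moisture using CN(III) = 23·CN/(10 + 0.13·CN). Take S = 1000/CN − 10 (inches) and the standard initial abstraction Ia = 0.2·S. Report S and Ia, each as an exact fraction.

Adjust CN=56 to AMC III: 23·56/(10 + 0.13·56) → 1288 ÷ (432/25) = 4025/54 ≈ 74.537
S = 1000/(4025/54) − 10 = 550/161 in ≈ 3.416 in
Ia = 0.2S: 0.2·3.416 = 0.683 in (exactly 110/161)

S = 550/161 in ≈ 3.416 in; Ia = 110/161 in ≈ 0.683 in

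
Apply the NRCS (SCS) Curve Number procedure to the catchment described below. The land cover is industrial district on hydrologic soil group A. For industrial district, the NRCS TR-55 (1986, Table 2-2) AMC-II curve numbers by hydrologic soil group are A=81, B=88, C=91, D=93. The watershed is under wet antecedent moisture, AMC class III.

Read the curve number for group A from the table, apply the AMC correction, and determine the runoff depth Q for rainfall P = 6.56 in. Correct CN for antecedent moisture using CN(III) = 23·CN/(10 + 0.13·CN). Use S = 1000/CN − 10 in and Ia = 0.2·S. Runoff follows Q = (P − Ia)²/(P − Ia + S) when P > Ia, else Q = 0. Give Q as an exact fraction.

NRCS table: industrial district, soil group A → CN(II) = 81
Wet (AMC III): CN(III) = 23·81/(10 + 0.13·81) = 1863/(2053/100) = 186300/2053 ≈ 90.745
S = 1000/(186300/2053) − 10 = 1900/1863 in ≈ 1.020 in
Ia = 0.2S: 0.2·1.020 = 0.204 in (exactly 380/1863)
Excess rainfall: 6.560 − 0.204 = 6.356 in; P > Ia so Q > 0
Runoff Q = (P−Ia)²/(P−Ia+S) = (6.356)²/(6.356+1.020) = 21908736256/4000000725 ≈ 5.477 in

Q = 21908736256/4000000725 in ≈ 5.477 in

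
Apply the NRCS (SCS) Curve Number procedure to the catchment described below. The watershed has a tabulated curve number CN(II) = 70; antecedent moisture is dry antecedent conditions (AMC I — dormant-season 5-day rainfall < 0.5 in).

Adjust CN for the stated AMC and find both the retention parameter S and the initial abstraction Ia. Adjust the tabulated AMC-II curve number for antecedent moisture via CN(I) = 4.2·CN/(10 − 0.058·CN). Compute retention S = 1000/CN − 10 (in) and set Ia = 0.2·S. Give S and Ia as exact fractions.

S = 500/49 in ≈ 10.204 in; Ia = 100/49 in ≈ 2.041 in

Adjust CN=70 to AMC I: 4.2·70/(10 − 0.058·70) → 294 ÷ (297/50) = 4900/99 ≈ 49.495
S = 1000/(4900/99) − 10 = 500/49 in ≈ 10.204 in
Initial abstraction Ia = S/5 = (500/49)/5 = 100/49 ≈ 2.041 in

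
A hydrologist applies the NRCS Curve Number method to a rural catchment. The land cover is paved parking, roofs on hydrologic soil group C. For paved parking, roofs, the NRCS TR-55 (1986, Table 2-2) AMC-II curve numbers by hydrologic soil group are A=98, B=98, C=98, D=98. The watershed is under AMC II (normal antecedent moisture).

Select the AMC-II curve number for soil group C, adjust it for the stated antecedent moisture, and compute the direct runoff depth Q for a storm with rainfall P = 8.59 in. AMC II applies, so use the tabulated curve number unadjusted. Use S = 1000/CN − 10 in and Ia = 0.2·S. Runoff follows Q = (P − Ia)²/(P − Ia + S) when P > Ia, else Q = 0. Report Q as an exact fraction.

NRCS table: paved parking, roofs, soil group C → CN(II) = 98
AMC II — tabulated CN = 98 applies directly.
Retention S: 1000/CN − 10 with CN=98.000 → S = 10/49 ≈ 0.204 in
Initial abstraction Ia = S/5 = (10/49)/5 = 2/49 ≈ 0.041 in
Since P=8.590 > Ia=0.041: effective rainfall P−Ia = 41891/4900 in
Q = (41891/4900)²/((41891/4900) + 10/49) = (1754855881/24010000)/(42891/4900) = 1754855881/210165900 in ≈ 8.350 in

Q = 1754855881/210165900 in ≈ 8.350 in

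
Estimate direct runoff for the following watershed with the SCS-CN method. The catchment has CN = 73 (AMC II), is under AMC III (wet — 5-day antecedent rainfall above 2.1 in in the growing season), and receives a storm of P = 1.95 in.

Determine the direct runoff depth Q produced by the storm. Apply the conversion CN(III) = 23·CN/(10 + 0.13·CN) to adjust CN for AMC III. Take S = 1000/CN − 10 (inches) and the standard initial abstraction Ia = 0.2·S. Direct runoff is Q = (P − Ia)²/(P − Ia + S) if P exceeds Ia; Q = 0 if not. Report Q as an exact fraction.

Q = 996670587/1216502660 in ≈ 0.819 in

Adjust CN=73 to AMC III: 23·73/(10 + 0.13·73) → 1679 ÷ (1949/100) = 167900/1949 ≈ 86.147
S = 1000/(167900/1949) − 10 = 2700/1679 in ≈ 1.608 in
Ia = 0.2S: 0.2·1.608 = 0.322 in (exactly 540/1679)
Excess rainfall: 1.950 − 0.322 = 1.628 in; P > Ia so Q > 0
Runoff Q = (P−Ia)²/(P−Ia+S) = (1.628)²/(1.628+1.608) = 996670587/1216502660 ≈ 0.819 in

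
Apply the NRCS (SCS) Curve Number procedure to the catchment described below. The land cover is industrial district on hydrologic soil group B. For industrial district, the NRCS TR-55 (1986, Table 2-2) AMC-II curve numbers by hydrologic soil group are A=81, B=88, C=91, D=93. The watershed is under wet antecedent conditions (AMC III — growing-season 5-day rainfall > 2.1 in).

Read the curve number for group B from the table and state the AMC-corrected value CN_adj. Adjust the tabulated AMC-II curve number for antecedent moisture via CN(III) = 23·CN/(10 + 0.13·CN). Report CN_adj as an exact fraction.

NRCS table: industrial district, soil group B → CN(II) = 88
CN(III) from CN(II)=88: (23·88)/(10 + 0.13·88) = 6325/67 ≈ 94.403

CN_adj = 6325/67 ≈ 94.403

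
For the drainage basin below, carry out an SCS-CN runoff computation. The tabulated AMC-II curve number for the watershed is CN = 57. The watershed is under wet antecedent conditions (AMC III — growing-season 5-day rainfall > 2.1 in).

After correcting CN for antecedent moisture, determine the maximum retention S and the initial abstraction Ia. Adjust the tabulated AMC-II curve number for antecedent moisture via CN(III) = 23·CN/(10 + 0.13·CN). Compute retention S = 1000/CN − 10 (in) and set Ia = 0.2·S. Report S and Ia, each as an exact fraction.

Adjust CN=57 to AMC III: 23·57/(10 + 0.13·57) → 1311 ÷ (1741/100) = 131100/1741 ≈ 75.302
Max retention: S = 1000/(131100/1741) − 10 = 4300/1311 in (≈ 3.280 in)
Initial abstraction Ia = S/5 = (4300/1311)/5 = 860/1311 ≈ 0.656 in

S = 4300/1311 in ≈ 3.280 in; Ia = 860/1311 in ≈ 0.656 in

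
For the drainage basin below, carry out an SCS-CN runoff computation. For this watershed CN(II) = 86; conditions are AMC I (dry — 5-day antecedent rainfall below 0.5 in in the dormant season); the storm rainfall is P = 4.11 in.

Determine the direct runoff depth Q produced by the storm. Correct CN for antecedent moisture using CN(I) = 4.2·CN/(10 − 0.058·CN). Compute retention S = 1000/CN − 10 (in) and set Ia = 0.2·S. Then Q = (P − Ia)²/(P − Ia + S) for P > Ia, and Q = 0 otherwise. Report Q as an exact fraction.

Q = 1850634361/1199945100 in ≈ 1.542 in

Adjust CN=86 to AMC I: 4.2·86/(10 − 0.058·86) → (1806/5) ÷ (1253/250) = 12900/179 ≈ 72.067
S = 1000/(12900/179) − 10 = 500/129 in ≈ 3.876 in
Ia = 0.2S: 0.2·3.876 = 0.775 in (exactly 100/129)
P − Ia = 4.110 − 0.775 = 43019/12900 ≈ 3.335 in (> 0, runoff occurs)
Q: (43019/12900)² ÷ (93019/12900) = 1850634361/1199945100 in (≈ 1.542 in)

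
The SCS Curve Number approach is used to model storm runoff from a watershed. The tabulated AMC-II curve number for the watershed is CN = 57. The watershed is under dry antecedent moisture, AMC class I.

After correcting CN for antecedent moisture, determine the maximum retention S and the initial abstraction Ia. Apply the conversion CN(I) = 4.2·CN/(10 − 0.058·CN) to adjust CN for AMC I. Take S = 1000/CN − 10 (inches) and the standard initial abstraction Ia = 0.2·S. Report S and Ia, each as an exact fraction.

S = 21500/1197 in ≈ 17.962 in; Ia = 4300/1197 in ≈ 3.592 in

Dry (AMC I): CN(I) = 4.2·57/(10 − 0.058·57) = (1197/5)/(3347/500) = 119700/3347 ≈ 35.763
Max retention: S = 1000/(119700/3347) − 10 = 21500/1197 in (≈ 17.962 in)
Ia = 0.2·(21500/1197) = 4300/1197 in ≈ 3.592 in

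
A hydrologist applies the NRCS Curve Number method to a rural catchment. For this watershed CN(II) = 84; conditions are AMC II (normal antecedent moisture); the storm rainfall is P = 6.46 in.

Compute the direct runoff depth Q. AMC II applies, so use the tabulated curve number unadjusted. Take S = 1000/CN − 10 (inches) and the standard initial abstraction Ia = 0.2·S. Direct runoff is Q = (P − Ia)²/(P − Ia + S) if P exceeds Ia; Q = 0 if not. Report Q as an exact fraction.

AMC II — tabulated CN = 84 applies directly.
Retention S: 1000/CN − 10 with CN=84.000 → S = 40/21 ≈ 1.905 in
Ia = 0.2·(40/21) = 8/21 in ≈ 0.381 in
Since P=6.460 > Ia=0.381: effective rainfall P−Ia = 6383/1050 in
Runoff Q = (P−Ia)²/(P−Ia+S) = (6.079)²/(6.079+1.905) = 40742689/8802150 ≈ 4.629 in

Q = 40742689/8802150 in ≈ 4.629 in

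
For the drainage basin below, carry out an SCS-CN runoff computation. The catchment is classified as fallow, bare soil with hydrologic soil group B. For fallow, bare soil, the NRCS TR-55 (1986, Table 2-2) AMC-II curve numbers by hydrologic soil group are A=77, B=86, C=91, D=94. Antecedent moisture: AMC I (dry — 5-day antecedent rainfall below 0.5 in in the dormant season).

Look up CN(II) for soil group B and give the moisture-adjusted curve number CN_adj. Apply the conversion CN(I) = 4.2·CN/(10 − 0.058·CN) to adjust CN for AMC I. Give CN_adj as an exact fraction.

NRCS table: fallow, bare soil, soil group B → CN(II) = 86
Dry (AMC I): CN(I) = 4.2·86/(10 − 0.058·86) = (1806/5)/(1253/250) = 12900/179 ≈ 72.067

CN_adj = 12900/179 ≈ 72.067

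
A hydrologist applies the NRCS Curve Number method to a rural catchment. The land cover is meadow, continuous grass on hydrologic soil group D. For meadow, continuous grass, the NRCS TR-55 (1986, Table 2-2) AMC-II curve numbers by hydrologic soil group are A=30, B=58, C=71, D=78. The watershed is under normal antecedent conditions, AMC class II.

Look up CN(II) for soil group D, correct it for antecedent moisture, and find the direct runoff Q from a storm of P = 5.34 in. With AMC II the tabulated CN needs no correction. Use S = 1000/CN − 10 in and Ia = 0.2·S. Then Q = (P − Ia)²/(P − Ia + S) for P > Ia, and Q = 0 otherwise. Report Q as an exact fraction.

Q = 86731969/28885350 in ≈ 3.003 in

NRCS table: meadow, continuous grass, soil group D → CN(II) = 78
CN(II) = 78; AMC II needs no correction.
Max retention: S = 1000/78 − 10 = 110/39 in (≈ 2.821 in)
Ia = 0.2·(110/39) = 22/39 in ≈ 0.564 in
P − Ia = 5.340 − 0.564 = 9313/1950 ≈ 4.776 in (> 0, runoff occurs)
Runoff Q = (P−Ia)²/(P−Ia+S) = (4.776)²/(4.776+2.821) = 86731969/28885350 ≈ 3.003 in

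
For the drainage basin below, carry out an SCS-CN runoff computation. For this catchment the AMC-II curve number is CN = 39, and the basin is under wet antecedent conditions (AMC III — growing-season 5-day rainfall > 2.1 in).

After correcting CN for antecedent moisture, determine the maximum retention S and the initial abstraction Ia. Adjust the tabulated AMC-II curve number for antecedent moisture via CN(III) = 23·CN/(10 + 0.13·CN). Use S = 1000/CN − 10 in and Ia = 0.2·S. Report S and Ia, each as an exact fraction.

S = 6100/897 in ≈ 6.800 in; Ia = 1220/897 in ≈ 1.360 in

Adjust CN=39 to AMC III: 23·39/(10 + 0.13·39) → 897 ÷ (1507/100) = 89700/1507 ≈ 59.522
S = 1000/(89700/1507) − 10 = 6100/897 in ≈ 6.800 in
Ia = 0.2S: 0.2·6.800 = 1.360 in (exactly 1220/897)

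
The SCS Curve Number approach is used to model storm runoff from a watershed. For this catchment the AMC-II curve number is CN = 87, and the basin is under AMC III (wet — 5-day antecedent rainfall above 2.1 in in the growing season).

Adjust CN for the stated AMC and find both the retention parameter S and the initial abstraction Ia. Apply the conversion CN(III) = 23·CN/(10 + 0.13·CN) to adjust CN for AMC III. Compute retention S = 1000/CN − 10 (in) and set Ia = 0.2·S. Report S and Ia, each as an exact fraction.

Adjust CN=87 to AMC III: 23·87/(10 + 0.13·87) → 2001 ÷ (2131/100) = 200100/2131 ≈ 93.900
Max retention: S = 1000/(200100/2131) − 10 = 1300/2001 in (≈ 0.650 in)
Initial abstraction Ia = S/5 = (1300/2001)/5 = 260/2001 ≈ 0.130 in

S = 1300/2001 in ≈ 0.650 in; Ia = 260/2001 in ≈ 0.130 in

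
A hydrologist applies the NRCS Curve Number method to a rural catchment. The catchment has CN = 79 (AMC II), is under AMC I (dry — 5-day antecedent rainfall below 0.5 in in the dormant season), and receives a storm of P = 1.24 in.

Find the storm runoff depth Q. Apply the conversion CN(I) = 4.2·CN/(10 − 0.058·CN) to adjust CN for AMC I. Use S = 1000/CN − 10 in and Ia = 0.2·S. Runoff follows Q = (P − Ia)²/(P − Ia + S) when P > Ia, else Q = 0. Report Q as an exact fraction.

Adjust CN=79 to AMC I: 4.2·79/(10 − 0.058·79) → (1659/5) ÷ (2709/500) = 7900/129 ≈ 61.240
Retention S: 1000/CN − 10 with CN=61.240 → S = 500/79 ≈ 6.329 in
Ia = 0.2S: 0.2·6.329 = 1.266 in (exactly 100/79)
P = 1.240 ≤ Ia = 1.266 in: entire storm abstracted, Q = 0.

Q = 0 in ≈ 0.000 in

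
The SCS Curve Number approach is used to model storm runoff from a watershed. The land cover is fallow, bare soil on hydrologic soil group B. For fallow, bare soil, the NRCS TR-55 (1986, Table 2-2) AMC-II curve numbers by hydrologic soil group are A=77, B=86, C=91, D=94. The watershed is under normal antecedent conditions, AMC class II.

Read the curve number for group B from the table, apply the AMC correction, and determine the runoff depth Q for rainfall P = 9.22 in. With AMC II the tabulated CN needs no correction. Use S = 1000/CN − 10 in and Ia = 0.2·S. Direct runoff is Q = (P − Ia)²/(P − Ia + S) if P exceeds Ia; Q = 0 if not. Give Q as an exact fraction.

NRCS table: fallow, bare soil, soil group B → CN(II) = 86
AMC II — tabulated CN = 86 applies directly.
Max retention: S = 1000/86 − 10 = 70/43 in (≈ 1.628 in)
Ia = 0.2·(70/43) = 14/43 in ≈ 0.326 in
P − Ia = 9.220 − 0.326 = 19123/2150 ≈ 8.894 in (> 0, runoff occurs)
Runoff Q = (P−Ia)²/(P−Ia+S) = (8.894)²/(8.894+1.628) = 365689129/48639450 ≈ 7.518 in

Q = 365689129/48639450 in ≈ 7.518 in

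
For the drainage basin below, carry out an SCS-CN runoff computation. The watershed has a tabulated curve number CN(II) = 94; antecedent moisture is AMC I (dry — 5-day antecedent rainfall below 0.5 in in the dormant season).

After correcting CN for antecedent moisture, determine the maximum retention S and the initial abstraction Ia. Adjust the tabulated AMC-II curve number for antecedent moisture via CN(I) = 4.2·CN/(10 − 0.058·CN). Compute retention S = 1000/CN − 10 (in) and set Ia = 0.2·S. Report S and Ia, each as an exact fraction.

Adjust CN=94 to AMC I: 4.2·94/(10 − 0.058·94) → (1974/5) ÷ (1137/250) = 32900/379 ≈ 86.807
Retention S: 1000/CN − 10 with CN=86.807 → S = 500/329 ≈ 1.520 in
Initial abstraction Ia = S/5 = (500/329)/5 = 100/329 ≈ 0.304 in

S = 500/329 in ≈ 1.520 in; Ia = 100/329 in ≈ 0.304 in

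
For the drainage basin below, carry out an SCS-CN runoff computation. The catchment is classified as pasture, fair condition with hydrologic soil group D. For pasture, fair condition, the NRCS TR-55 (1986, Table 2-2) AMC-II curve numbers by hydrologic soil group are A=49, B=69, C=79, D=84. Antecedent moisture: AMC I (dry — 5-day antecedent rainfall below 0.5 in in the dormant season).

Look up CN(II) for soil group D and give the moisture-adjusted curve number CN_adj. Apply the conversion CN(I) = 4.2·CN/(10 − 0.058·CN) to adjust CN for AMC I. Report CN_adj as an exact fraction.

NRCS table: pasture, fair condition, soil group D → CN(II) = 84
CN(I) from CN(II)=84: (4.2·84)/(10 − 0.058·84) = 44100/641 ≈ 68.799

CN_adj = 44100/641 ≈ 68.799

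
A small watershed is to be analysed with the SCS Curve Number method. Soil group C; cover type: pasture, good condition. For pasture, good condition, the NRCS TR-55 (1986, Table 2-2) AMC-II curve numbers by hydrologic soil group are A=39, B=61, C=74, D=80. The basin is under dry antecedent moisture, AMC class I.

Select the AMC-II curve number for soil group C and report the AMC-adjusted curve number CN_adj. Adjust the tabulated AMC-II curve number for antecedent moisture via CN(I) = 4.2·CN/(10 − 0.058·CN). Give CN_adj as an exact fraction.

NRCS table: pasture, good condition, soil group C → CN(II) = 74
Dry (AMC I): CN(I) = 4.2·74/(10 − 0.058·74) = (1554/5)/(1427/250) = 77700/1427 ≈ 54.450

CN_adj = 77700/1427 ≈ 54.450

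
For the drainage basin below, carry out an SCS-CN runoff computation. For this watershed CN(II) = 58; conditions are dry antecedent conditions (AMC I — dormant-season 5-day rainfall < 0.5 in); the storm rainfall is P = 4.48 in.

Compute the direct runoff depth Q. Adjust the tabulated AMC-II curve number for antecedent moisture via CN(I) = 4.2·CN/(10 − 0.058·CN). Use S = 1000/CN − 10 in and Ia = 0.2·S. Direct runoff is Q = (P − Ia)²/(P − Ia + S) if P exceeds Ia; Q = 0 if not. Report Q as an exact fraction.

Adjust CN=58 to AMC I: 4.2·58/(10 − 0.058·58) → (1218/5) ÷ (1659/250) = 2900/79 ≈ 36.709
Max retention: S = 1000/(2900/79) − 10 = 500/29 in (≈ 17.241 in)
Initial abstraction Ia = S/5 = (500/29)/5 = 100/29 ≈ 3.448 in
P − Ia = 4.480 − 3.448 = 748/725 ≈ 1.032 in (> 0, runoff occurs)
Q = (748/725)²/((748/725) + 500/29) = (559504/525625)/(13248/725) = 34969/600300 in ≈ 0.058 in

Q = 34969/600300 in ≈ 0.058 in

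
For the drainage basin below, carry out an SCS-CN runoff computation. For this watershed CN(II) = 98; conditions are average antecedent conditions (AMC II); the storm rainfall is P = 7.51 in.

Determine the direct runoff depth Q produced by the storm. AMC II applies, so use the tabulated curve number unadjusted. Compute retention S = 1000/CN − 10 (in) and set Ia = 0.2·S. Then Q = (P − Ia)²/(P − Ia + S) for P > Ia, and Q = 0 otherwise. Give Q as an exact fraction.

AMC II — tabulated CN = 98 applies directly.
Max retention: S = 1000/98 − 10 = 10/49 in (≈ 0.204 in)
Ia = 0.2·(10/49) = 2/49 in ≈ 0.041 in
Since P=7.510 > Ia=0.041: effective rainfall P−Ia = 36599/4900 in
Q: (36599/4900)² ÷ (37599/4900) = 1339486801/184235100 in (≈ 7.271 in)

Q = 1339486801/184235100 in ≈ 7.271 in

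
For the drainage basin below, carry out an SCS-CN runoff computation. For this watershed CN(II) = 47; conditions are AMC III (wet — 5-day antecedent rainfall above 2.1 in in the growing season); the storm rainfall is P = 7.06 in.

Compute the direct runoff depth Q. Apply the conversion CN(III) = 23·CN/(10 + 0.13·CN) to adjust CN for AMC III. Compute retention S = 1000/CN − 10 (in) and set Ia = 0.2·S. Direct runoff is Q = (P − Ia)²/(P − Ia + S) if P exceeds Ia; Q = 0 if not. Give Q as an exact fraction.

CN(III) from CN(II)=47: (23·47)/(10 + 0.13·47) = 108100/1611 ≈ 67.101
S = 1000/(108100/1611) − 10 = 5300/1081 in ≈ 4.903 in
Ia = 0.2·(5300/1081) = 1060/1081 in ≈ 0.981 in
P − Ia = 7.060 − 0.981 = 328593/54050 ≈ 6.079 in (> 0, runoff occurs)
Runoff Q = (P−Ia)²/(P−Ia+S) = (6.079)²/(6.079+4.903) = 107973359649/32083701650 ≈ 3.365 in

Q = 107973359649/32083701650 in ≈ 3.365 in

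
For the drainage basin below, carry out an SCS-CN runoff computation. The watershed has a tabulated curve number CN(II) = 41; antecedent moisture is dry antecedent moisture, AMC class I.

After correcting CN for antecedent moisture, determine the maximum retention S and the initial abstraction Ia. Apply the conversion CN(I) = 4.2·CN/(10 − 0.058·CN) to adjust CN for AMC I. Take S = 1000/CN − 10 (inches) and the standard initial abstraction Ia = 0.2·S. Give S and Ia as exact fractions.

S = 29500/861 in ≈ 34.262 in; Ia = 5900/861 in ≈ 6.852 in

CN(I) from CN(II)=41: (4.2·41)/(10 − 0.058·41) = 86100/3811 ≈ 22.592
Max retention: S = 1000/(86100/3811) − 10 = 29500/861 in (≈ 34.262 in)
Ia = 0.2·(29500/861) = 5900/861 in ≈ 6.852 in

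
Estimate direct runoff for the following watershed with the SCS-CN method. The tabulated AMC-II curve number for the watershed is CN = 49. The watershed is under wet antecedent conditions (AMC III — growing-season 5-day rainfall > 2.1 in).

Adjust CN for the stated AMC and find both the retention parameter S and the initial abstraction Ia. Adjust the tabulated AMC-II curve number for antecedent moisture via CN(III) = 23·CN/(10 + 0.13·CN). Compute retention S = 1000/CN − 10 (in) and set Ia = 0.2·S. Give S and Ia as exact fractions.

S = 5100/1127 in ≈ 4.525 in; Ia = 1020/1127 in ≈ 0.905 in

Adjust CN=49 to AMC III: 23·49/(10 + 0.13·49) → 1127 ÷ (1637/100) = 112700/1637 ≈ 68.845
Retention S: 1000/CN − 10 with CN=68.845 → S = 5100/1127 ≈ 4.525 in
Initial abstraction Ia = S/5 = (5100/1127)/5 = 1020/1127 ≈ 0.905 in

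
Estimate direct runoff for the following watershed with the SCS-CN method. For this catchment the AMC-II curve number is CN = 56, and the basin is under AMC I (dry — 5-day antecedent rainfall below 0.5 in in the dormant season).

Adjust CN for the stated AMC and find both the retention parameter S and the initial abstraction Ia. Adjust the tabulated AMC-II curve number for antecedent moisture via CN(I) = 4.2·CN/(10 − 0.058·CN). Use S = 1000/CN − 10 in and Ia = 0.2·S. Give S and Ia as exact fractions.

S = 2750/147 in ≈ 18.707 in; Ia = 550/147 in ≈ 3.741 in

Dry (AMC I): CN(I) = 4.2·56/(10 − 0.058·56) = (1176/5)/(844/125) = 7350/211 ≈ 34.834
Retention S: 1000/CN − 10 with CN=34.834 → S = 2750/147 ≈ 18.707 in
Initial abstraction Ia = S/5 = (2750/147)/5 = 550/147 ≈ 3.741 in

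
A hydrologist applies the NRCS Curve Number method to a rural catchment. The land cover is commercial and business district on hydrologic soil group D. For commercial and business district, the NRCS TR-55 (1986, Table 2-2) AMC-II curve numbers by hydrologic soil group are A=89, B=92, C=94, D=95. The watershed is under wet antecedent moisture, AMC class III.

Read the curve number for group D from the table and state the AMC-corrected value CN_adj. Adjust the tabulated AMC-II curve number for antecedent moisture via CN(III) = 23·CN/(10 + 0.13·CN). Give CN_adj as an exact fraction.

CN_adj = 43700/447 ≈ 97.763

NRCS table: commercial and business district, soil group D → CN(II) = 95
Wet (AMC III): CN(III) = 23·95/(10 + 0.13·95) = 2185/(447/20) = 43700/447 ≈ 97.763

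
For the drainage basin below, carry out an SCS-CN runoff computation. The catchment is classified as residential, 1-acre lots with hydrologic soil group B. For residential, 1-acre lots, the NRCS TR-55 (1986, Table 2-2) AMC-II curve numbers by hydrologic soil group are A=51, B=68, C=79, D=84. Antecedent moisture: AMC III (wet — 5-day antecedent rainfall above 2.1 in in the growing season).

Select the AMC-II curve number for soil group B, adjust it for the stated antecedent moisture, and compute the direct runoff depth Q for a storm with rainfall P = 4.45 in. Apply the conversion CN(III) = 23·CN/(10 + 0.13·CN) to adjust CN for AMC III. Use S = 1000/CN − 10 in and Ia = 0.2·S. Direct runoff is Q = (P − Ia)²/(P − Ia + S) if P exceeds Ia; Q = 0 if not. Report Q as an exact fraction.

NRCS table: residential, 1-acre lots, soil group B → CN(II) = 68
Adjust CN=68 to AMC III: 23·68/(10 + 0.13·68) → 1564 ÷ (471/25) = 39100/471 ≈ 83.015
Max retention: S = 1000/(39100/471) − 10 = 800/391 in (≈ 2.046 in)
Ia = 0.2S: 0.2·2.046 = 0.409 in (exactly 160/391)
P − Ia = 4.450 − 0.409 = 31599/7820 ≈ 4.041 in (> 0, runoff occurs)
Q: (31599/7820)² ÷ (47599/7820) = 998496801/372224180 in (≈ 2.683 in)

Q = 998496801/372224180 in ≈ 2.683 in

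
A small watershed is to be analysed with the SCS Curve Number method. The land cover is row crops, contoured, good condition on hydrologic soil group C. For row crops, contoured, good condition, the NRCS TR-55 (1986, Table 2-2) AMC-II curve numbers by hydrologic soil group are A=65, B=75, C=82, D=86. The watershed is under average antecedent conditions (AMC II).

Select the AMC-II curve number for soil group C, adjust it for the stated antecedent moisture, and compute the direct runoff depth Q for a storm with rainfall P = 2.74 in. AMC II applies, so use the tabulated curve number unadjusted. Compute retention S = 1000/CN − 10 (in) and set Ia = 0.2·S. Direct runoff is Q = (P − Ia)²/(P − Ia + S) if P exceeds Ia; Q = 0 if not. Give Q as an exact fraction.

NRCS table: row crops, contoured, good condition, soil group C → CN(II) = 82
AMC II — tabulated CN = 82 applies directly.
Max retention: S = 1000/82 − 10 = 90/41 in (≈ 2.195 in)
Ia = 0.2S: 0.2·2.195 = 0.439 in (exactly 18/41)
Since P=2.740 > Ia=0.439: effective rainfall P−Ia = 4717/2050 in
Q = (4717/2050)²/((4717/2050) + 90/41) = (22250089/4202500)/(9217/2050) = 22250089/18894850 in ≈ 1.178 in

Q = 22250089/18894850 in ≈ 1.178 in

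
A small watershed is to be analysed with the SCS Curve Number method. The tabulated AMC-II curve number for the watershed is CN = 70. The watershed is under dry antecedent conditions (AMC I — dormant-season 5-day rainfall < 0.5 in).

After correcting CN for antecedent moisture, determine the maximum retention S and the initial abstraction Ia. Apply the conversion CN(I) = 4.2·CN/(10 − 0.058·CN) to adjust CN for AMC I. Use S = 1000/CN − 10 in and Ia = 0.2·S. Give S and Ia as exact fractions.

CN(I) from CN(II)=70: (4.2·70)/(10 − 0.058·70) = 4900/99 ≈ 49.495
Retention S: 1000/CN − 10 with CN=49.495 → S = 500/49 ≈ 10.204 in
Ia = 0.2·(500/49) = 100/49 in ≈ 2.041 in

S = 500/49 in ≈ 10.204 in; Ia = 100/49 in ≈ 2.041 in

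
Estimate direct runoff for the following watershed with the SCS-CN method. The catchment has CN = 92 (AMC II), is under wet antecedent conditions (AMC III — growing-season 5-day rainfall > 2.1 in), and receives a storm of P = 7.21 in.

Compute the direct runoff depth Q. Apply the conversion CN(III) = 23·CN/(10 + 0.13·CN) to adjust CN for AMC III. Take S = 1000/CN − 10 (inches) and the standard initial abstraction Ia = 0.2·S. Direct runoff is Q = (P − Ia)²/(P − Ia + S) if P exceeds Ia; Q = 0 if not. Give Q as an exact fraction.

Adjust CN=92 to AMC III: 23·92/(10 + 0.13·92) → 2116 ÷ (549/25) = 52900/549 ≈ 96.357
Retention S: 1000/CN − 10 with CN=96.357 → S = 200/529 ≈ 0.378 in
Initial abstraction Ia = S/5 = (200/529)/5 = 40/529 ≈ 0.076 in
Excess rainfall: 7.210 − 0.076 = 7.134 in; P > Ia so Q > 0
Q = (377409/52900)²/((377409/52900) + 200/529) = (142437553281/2798410000)/(397409/52900) = 142437553281/21022936100 in ≈ 6.775 in

Q = 142437553281/21022936100 in ≈ 6.775 in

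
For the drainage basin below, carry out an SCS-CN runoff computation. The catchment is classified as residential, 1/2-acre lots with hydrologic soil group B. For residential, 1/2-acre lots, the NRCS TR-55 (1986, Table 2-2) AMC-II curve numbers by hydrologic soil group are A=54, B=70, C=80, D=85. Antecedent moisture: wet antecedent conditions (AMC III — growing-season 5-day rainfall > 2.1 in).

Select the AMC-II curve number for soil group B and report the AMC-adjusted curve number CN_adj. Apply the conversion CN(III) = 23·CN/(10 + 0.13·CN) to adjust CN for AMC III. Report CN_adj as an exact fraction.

CN_adj = 16100/191 ≈ 84.293

NRCS table: residential, 1/2-acre lots, soil group B → CN(II) = 70
CN(III) from CN(II)=70: (23·70)/(10 + 0.13·70) = 16100/191 ≈ 84.293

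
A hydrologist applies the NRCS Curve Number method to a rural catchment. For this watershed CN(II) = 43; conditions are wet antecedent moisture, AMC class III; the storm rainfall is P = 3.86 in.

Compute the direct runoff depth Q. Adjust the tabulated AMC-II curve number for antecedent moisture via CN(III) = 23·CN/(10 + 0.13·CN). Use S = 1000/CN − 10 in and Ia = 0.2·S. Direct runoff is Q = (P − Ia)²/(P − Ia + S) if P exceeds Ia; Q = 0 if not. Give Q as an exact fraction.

Adjust CN=43 to AMC III: 23·43/(10 + 0.13·43) → 989 ÷ (1559/100) = 98900/1559 ≈ 63.438
S = 1000/(98900/1559) − 10 = 5700/989 in ≈ 5.763 in
Initial abstraction Ia = S/5 = (5700/989)/5 = 1140/989 ≈ 1.153 in
P − Ia = 3.860 − 1.153 = 133877/49450 ≈ 2.707 in (> 0, runoff occurs)
Q: (133877/49450)² ÷ (418877/49450) = 17923051129/20713467650 in (≈ 0.865 in)

Q = 17923051129/20713467650 in ≈ 0.865 in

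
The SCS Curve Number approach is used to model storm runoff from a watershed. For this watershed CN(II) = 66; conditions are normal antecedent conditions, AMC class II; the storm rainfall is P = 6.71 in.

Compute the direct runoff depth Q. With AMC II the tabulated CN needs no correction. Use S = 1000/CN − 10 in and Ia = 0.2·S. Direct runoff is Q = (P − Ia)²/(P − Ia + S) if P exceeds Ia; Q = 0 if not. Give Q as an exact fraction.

Q = 351300049/117951900 in ≈ 2.978 in

Average conditions: CN = 66 (no AMC adjustment).
Retention S: 1000/CN − 10 with CN=66.000 → S = 170/33 ≈ 5.152 in
Ia = 0.2S: 0.2·5.152 = 1.030 in (exactly 34/33)
Excess rainfall: 6.710 − 1.030 = 5.680 in; P > Ia so Q > 0
Q: (18743/3300)² ÷ (35743/3300) = 351300049/117951900 in (≈ 2.978 in)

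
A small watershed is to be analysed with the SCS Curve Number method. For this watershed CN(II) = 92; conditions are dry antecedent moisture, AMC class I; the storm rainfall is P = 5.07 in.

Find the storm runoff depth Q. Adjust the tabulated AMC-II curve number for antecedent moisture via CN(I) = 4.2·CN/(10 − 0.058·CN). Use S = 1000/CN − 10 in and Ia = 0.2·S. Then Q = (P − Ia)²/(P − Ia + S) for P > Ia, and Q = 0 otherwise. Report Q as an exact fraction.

CN(I) from CN(II)=92: (4.2·92)/(10 − 0.058·92) = 48300/583 ≈ 82.847
Max retention: S = 1000/(48300/583) − 10 = 1000/483 in (≈ 2.070 in)
Ia = 0.2S: 0.2·2.070 = 0.414 in (exactly 200/483)
Excess rainfall: 5.070 − 0.414 = 4.656 in; P > Ia so Q > 0
Q = (224881/48300)²/((224881/48300) + 1000/483) = (50571464161/2332890000)/(324881/48300) = 50571464161/15691752300 in ≈ 3.223 in

Q = 50571464161/15691752300 in ≈ 3.223 in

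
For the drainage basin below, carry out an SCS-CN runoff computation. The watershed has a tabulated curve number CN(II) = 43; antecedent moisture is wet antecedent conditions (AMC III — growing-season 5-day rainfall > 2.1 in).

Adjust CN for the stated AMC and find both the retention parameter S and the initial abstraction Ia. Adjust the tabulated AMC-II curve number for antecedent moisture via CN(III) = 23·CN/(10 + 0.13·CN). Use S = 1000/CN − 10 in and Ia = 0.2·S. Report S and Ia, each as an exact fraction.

S = 5700/989 in ≈ 5.763 in; Ia = 1140/989 in ≈ 1.153 in

CN(III) from CN(II)=43: (23·43)/(10 + 0.13·43) = 98900/1559 ≈ 63.438
S = 1000/(98900/1559) − 10 = 5700/989 in ≈ 5.763 in
Ia = 0.2·(5700/989) = 1140/989 in ≈ 1.153 in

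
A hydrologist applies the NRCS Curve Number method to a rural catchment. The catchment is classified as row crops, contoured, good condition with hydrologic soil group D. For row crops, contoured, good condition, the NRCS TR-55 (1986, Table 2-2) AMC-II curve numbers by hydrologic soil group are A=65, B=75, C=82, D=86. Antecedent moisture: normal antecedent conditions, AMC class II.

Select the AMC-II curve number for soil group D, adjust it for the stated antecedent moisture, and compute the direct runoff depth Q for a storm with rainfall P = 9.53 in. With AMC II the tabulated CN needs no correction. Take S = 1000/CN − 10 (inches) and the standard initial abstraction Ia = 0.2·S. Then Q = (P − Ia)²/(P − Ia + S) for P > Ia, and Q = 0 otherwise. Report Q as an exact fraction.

Q = 1566497241/200289700 in ≈ 7.821 in

NRCS table: row crops, contoured, good condition, soil group D → CN(II) = 86
CN(II) = 86; AMC II needs no correction.
Retention S: 1000/CN − 10 with CN=86.000 → S = 70/43 ≈ 1.628 in
Ia = 0.2·(70/43) = 14/43 in ≈ 0.326 in
Excess rainfall: 9.530 − 0.326 = 9.204 in; P > Ia so Q > 0
Runoff Q = (P−Ia)²/(P−Ia+S) = (9.204)²/(9.204+1.628) = 1566497241/200289700 ≈ 7.821 in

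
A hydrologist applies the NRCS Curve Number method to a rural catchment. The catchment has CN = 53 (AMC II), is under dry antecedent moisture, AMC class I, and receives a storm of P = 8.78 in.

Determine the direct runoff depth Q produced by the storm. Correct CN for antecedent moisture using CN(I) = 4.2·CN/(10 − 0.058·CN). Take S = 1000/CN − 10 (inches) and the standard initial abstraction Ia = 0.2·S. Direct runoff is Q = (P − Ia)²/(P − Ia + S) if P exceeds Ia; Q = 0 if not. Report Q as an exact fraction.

Dry (AMC I): CN(I) = 4.2·53/(10 − 0.058·53) = (1113/5)/(3463/500) = 111300/3463 ≈ 32.140
Max retention: S = 1000/(111300/3463) − 10 = 23500/1113 in (≈ 21.114 in)
Initial abstraction Ia = S/5 = (23500/1113)/5 = 4700/1113 ≈ 4.223 in
Excess rainfall: 8.780 − 4.223 = 4.557 in; P > Ia so Q > 0
Q = (253607/55650)²/((253607/55650) + 23500/1113) = (64316510449/3096922500)/(1428607/55650) = 64316510449/79501979550 in ≈ 0.809 in

Q = 64316510449/79501979550 in ≈ 0.809 in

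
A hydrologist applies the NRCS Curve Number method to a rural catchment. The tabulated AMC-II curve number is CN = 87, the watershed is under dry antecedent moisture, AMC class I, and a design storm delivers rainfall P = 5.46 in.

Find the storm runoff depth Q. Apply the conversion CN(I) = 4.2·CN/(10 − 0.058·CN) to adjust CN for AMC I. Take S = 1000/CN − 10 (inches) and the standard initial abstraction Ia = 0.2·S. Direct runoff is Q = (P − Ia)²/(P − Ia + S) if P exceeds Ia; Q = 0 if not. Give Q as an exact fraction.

Q = 14473636957/5331825450 in ≈ 2.715 in

Adjust CN=87 to AMC I: 4.2·87/(10 − 0.058·87) → (1827/5) ÷ (2477/500) = 182700/2477 ≈ 73.759
Max retention: S = 1000/(182700/2477) − 10 = 6500/1827 in (≈ 3.558 in)
Ia = 0.2S: 0.2·3.558 = 0.712 in (exactly 1300/1827)
Since P=5.460 > Ia=0.712: effective rainfall P−Ia = 433771/91350 in
Q = (433771/91350)²/((433771/91350) + 6500/1827) = (188157280441/8344822500)/(758771/91350) = 14473636957/5331825450 in ≈ 2.715 in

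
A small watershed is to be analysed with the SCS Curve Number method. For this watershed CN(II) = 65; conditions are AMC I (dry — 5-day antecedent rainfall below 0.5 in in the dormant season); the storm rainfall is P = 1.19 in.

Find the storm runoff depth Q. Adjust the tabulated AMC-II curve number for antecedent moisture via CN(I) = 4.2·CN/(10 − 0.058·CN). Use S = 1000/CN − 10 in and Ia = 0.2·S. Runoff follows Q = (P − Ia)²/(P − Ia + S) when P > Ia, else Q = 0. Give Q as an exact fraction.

Q = 0 in ≈ 0.000 in

Adjust CN=65 to AMC I: 4.2·65/(10 − 0.058·65) → 273 ÷ (623/100) = 3900/89 ≈ 43.820
Max retention: S = 1000/(3900/89) − 10 = 500/39 in (≈ 12.821 in)
Ia = 0.2S: 0.2·12.821 = 2.564 in (exactly 100/39)
P = 1.190 ≤ Ia = 2.564 in: entire storm abstracted, Q = 0.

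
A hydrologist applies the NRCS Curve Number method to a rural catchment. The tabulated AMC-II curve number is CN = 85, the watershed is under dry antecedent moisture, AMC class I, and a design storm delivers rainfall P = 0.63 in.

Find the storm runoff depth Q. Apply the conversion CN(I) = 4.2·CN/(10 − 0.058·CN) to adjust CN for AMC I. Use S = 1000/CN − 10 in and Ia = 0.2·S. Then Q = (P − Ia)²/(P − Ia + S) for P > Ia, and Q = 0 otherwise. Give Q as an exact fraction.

CN(I) from CN(II)=85: (4.2·85)/(10 − 0.058·85) = 11900/169 ≈ 70.414
Retention S: 1000/CN − 10 with CN=70.414 → S = 500/119 ≈ 4.202 in
Ia = 0.2·(500/119) = 100/119 in ≈ 0.840 in
P = 0.630 ≤ Ia = 0.840 in: entire storm abstracted, Q = 0.

Q = 0 in ≈ 0.000 in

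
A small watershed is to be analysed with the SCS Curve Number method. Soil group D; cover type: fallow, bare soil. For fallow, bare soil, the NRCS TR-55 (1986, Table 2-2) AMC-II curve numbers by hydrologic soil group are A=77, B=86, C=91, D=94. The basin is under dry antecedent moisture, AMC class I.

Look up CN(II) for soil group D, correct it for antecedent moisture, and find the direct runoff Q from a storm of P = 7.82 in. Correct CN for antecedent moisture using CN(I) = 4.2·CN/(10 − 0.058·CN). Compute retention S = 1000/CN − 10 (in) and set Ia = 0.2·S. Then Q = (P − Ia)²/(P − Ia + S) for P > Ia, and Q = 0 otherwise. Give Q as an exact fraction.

NRCS table: fallow, bare soil, soil group D → CN(II) = 94
Adjust CN=94 to AMC I: 4.2·94/(10 − 0.058·94) → (1974/5) ÷ (1137/250) = 32900/379 ≈ 86.807
Retention S: 1000/CN − 10 with CN=86.807 → S = 500/329 ≈ 1.520 in
Initial abstraction Ia = S/5 = (500/329)/5 = 100/329 ≈ 0.304 in
Excess rainfall: 7.820 − 0.304 = 7.516 in; P > Ia so Q > 0
Runoff Q = (P−Ia)²/(P−Ia+S) = (7.516)²/(7.516+1.520) = 15286602321/2445111550 ≈ 6.252 in

Q = 15286602321/2445111550 in ≈ 6.252 in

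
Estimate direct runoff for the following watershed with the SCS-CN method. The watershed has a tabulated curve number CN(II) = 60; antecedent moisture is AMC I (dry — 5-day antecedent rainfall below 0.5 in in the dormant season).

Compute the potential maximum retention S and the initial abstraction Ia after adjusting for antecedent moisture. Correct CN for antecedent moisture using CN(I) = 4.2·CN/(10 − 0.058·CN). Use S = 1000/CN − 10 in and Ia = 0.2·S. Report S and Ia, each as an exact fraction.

S = 1000/63 in ≈ 15.873 in; Ia = 200/63 in ≈ 3.175 in

CN(I) from CN(II)=60: (4.2·60)/(10 − 0.058·60) = 6300/163 ≈ 38.650
S = 1000/(6300/163) − 10 = 1000/63 in ≈ 15.873 in
Initial abstraction Ia = S/5 = (1000/63)/5 = 200/63 ≈ 3.175 in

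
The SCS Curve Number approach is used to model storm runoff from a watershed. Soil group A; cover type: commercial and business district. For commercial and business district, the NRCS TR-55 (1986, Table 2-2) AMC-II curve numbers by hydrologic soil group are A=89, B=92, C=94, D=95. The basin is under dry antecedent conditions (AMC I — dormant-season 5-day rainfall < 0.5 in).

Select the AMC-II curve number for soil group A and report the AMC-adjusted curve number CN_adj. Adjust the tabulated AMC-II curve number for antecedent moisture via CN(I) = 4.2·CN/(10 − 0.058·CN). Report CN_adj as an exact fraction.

NRCS table: commercial and business district, soil group A → CN(II) = 89
CN(I) from CN(II)=89: (4.2·89)/(10 − 0.058·89) = 186900/2419 ≈ 77.263

CN_adj = 186900/2419 ≈ 77.263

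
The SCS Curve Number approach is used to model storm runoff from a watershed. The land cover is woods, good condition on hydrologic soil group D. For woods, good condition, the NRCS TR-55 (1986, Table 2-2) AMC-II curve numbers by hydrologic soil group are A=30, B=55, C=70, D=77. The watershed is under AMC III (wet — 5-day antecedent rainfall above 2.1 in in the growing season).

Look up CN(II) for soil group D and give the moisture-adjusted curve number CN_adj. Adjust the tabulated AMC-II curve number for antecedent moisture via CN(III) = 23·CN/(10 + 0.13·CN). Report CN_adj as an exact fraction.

NRCS table: woods, good condition, soil group D → CN(II) = 77
CN(III) from CN(II)=77: (23·77)/(10 + 0.13·77) = 7700/87 ≈ 88.506

CN_adj = 7700/87 ≈ 88.506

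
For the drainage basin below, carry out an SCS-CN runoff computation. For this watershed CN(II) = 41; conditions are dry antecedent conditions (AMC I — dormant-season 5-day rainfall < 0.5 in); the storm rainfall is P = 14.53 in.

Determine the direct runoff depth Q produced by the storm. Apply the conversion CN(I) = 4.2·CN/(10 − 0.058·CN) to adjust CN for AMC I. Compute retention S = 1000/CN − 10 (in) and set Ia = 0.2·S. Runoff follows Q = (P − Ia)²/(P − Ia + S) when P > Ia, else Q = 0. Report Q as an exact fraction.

Q = 436964627089/310909941300 in ≈ 1.405 in

Dry (AMC I): CN(I) = 4.2·41/(10 − 0.058·41) = (861/5)/(3811/500) = 86100/3811 ≈ 22.592
S = 1000/(86100/3811) − 10 = 29500/861 in ≈ 34.262 in
Initial abstraction Ia = S/5 = (29500/861)/5 = 5900/861 ≈ 6.852 in
P − Ia = 14.530 − 6.852 = 661033/86100 ≈ 7.678 in (> 0, runoff occurs)
Q: (661033/86100)² ÷ (3611033/86100) = 436964627089/310909941300 in (≈ 1.405 in)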